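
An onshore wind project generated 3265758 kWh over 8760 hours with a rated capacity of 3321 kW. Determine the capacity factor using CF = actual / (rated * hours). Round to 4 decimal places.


Capacity factor = actual output / maximum possible output
Maximum possible = rated * hours = 3321 * 8760 = 29091960 kWh
CF = 3265758 / 29091960
CF = 0.1123

0.1123


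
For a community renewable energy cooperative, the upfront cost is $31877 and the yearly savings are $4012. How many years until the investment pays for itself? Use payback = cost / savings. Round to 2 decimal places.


Simple payback period = initial cost / annual savings
Payback = 31877 / 4012
Payback = 7.95 years

7.95


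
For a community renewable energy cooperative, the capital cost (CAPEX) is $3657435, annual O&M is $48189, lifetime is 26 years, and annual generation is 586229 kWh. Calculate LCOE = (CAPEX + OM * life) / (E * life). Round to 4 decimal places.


Total cost = CAPEX + OM * lifetime = 3657435 + 48189 * 26 = 3657435 + 1252914 = 4910349
Total generation = annual * lifetime = 586229 * 26 = 15241954 kWh
LCOE = 4910349 / 15241954
LCOE = 0.3222 $/kWh

0.3222


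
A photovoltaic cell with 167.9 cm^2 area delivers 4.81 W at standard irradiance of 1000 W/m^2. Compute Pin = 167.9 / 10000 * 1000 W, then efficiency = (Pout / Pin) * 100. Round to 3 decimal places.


First compute the input power:
  Pin = area_cm2 / 10000 * G = 167.9 / 10000 * 1000 = 16.79 W
Then compute efficiency:
  Efficiency = (Pout / Pin) * 100 = (4.81 / 16.79) * 100
  Efficiency = 28.648%

28.648


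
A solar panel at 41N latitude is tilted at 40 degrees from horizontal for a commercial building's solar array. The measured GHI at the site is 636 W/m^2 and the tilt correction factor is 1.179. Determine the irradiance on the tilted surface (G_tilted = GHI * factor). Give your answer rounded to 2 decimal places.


Identify the given values:
  GHI = 636 W/m^2, tilt correction factor = 1.179
Apply the formula G_tilted = GHI * factor:
  G_tilted = 636 * 1.179
  G_tilted = 749.84 W/m^2

749.84


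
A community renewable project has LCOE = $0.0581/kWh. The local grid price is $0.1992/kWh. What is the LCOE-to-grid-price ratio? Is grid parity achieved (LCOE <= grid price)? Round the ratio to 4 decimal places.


Compare LCOE to grid price:
  LCOE = $0.0581/kWh, Grid price = $0.1992/kWh
  Ratio = LCOE / grid_price = 0.0581 / 0.1992 = 0.2917
  Grid parity achieved (ratio <= 1)? yes

0.2917


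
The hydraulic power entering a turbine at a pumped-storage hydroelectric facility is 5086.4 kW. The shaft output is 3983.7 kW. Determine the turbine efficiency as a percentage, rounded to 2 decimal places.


Turbine efficiency = (output power / input power) * 100
eta = (3983.7 / 5086.4) * 100
eta = 78.32%

78.32


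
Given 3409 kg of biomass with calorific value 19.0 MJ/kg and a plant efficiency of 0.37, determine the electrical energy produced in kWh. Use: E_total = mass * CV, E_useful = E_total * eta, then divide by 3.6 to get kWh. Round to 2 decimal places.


Total energy = mass * CV = 3409 * 19.0 = 64771.0 MJ
Useful energy = total * eta = 64771.0 * 0.37 = 23965.27 MJ
Convert to kWh: 23965.27 / 3.6
Useful energy = 6657.02 kWh

6657.02


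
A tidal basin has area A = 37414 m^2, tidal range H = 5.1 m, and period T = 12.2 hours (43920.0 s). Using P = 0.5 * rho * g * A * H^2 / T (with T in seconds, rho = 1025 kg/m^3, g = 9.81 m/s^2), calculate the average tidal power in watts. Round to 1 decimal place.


Convert period to seconds: T = 12.2 * 3600 = 43920.0 s
H^2 = 5.1^2 = 26.01
P = 0.5 * rho * g * A * H^2 / T
P = 0.5 * 1025 * 9.81 * 37414 * 26.01 / 43920.0
P = 111397.4 W

111397.4


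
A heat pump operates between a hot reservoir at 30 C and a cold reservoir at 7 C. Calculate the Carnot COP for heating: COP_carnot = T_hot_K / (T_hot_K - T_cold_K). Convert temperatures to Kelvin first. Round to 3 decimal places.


Convert to Kelvin:
  T_hot = 30 + 273.15 = 303.15 K
  T_cold = 7 + 273.15 = 280.15 K
Apply Carnot COP formula:
  COP = T_hot_K / (T_hot_K - T_cold_K) = 303.15 / 23.0
  COP = 13.180

13.180


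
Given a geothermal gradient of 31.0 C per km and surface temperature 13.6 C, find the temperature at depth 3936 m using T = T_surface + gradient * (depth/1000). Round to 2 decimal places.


Convert depth to km: 3936 / 1000 = 3.936 km
Temperature increase = gradient * depth_km = 31.0 * 3.936 = 122.02 C
Temperature at depth = T_surface + delta_T = 13.6 + 122.02
T = 135.62 C

135.62


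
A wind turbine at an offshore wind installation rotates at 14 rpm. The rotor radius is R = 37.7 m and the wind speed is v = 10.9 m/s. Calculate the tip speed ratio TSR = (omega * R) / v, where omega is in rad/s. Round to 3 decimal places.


Convert rotational speed to rad/s:
  omega = 14 * 2 * pi / 60 = 1.4661 rad/s
Compute tip speed:
  v_tip = omega * R = 1.4661 * 37.7 = 55.271 m/s
Tip speed ratio:
  TSR = v_tip / v_wind = 55.271 / 10.9 = 5.071

5.071


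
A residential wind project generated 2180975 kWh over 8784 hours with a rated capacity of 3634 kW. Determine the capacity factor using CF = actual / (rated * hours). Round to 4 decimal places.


Capacity factor = actual output / maximum possible output
Maximum possible = rated * hours = 3634 * 8784 = 31921056 kWh
CF = 2180975 / 31921056
CF = 0.0683

0.0683


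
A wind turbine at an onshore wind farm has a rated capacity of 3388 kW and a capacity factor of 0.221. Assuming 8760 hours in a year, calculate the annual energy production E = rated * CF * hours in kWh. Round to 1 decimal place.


Annual energy = rated_kW * capacity_factor * hours_per_year
Given: P_rated = 3388 kW, CF = 0.221, hours = 8760
E = 3388 * 0.221 * 8760
E = 6559032.5 kWh

6559032.5


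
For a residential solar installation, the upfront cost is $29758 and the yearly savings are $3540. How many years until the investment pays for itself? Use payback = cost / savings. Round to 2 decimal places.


Simple payback period = initial cost / annual savings
Payback = 29758 / 3540
Payback = 8.41 years

8.41


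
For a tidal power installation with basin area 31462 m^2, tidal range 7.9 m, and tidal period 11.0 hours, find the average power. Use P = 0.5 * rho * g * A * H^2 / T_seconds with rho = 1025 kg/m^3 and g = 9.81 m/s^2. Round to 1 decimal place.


Convert period to seconds: T = 11.0 * 3600 = 39600.0 s
H^2 = 7.9^2 = 62.41
P = 0.5 * rho * g * A * H^2 / T
P = 0.5 * 1025 * 9.81 * 31462 * 62.41 / 39600.0
P = 249291.9 W

249291.9


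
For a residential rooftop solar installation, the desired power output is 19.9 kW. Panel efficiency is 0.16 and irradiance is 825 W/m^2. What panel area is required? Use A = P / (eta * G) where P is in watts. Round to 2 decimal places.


Convert target power to watts: P = 19.9 * 1000 = 19900.0 W
Compute denominator: eta * G = 0.16 * 825 = 132.0
Required area A = P / (eta * G) = 19900.0 / 132.0
A = 150.76 m^2

150.76


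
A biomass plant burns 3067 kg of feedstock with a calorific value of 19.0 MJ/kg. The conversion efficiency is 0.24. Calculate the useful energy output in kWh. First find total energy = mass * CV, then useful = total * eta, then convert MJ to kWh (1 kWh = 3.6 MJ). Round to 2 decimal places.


Total energy = mass * CV = 3067 * 19.0 = 58273.0 MJ
Useful energy = total * eta = 58273.0 * 0.24 = 13985.52 MJ
Convert to kWh: 13985.52 / 3.6
Useful energy = 3884.87 kWh

3884.87


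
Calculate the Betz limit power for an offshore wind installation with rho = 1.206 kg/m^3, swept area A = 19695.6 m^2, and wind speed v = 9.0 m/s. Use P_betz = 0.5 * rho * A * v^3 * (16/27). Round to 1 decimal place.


The Betz coefficient Cp_max = 16/27 = 0.5926
v^3 = 9.0^3 = 729.0
P_betz = 0.5 * rho * A * v^3 * Cp_max
P_betz = 0.5 * 1.206 * 19695.6 * 729.0 * 0.5926
P_betz = 5130625.0 W

5130625.0


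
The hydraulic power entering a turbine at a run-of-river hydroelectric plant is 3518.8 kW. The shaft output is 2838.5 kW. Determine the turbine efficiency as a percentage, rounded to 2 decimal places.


Turbine efficiency = (output power / input power) * 100
eta = (2838.5 / 3518.8) * 100
eta = 80.67%

80.67


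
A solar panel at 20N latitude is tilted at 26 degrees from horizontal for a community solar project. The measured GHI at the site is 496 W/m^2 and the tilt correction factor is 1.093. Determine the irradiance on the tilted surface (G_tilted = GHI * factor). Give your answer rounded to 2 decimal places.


Identify the given values:
  GHI = 496 W/m^2, tilt correction factor = 1.093
Apply the formula G_tilted = GHI * factor:
  G_tilted = 496 * 1.093
  G_tilted = 542.13 W/m^2

542.13


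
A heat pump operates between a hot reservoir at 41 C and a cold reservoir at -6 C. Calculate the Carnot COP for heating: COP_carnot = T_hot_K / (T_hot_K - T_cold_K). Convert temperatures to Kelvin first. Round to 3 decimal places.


Convert to Kelvin:
  T_hot = 41 + 273.15 = 314.15 K
  T_cold = -6 + 273.15 = 267.15 K
Apply Carnot COP formula:
  COP = T_hot_K / (T_hot_K - T_cold_K) = 314.15 / 47.0
  COP = 6.684

6.684


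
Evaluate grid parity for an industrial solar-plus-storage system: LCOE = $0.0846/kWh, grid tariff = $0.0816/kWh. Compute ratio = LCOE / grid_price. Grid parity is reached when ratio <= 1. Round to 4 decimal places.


Compare LCOE to grid price:
  LCOE = $0.0846/kWh, Grid price = $0.0816/kWh
  Ratio = LCOE / grid_price = 0.0846 / 0.0816 = 1.0368
  Grid parity achieved (ratio <= 1)? no

1.0368


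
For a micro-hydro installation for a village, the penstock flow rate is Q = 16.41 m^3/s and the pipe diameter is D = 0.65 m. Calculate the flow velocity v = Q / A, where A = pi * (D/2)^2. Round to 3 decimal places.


Compute pipe cross-sectional area:
  A = pi * (D/2)^2 = pi * (0.65/2)^2 = 0.3318 m^2
Calculate velocity:
  v = Q / A = 16.41 / 0.3318
  v = 49.453 m/s

49.453


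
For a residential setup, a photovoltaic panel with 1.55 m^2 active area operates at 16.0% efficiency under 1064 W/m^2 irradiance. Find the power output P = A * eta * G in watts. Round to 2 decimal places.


Use the solar power formula P = A * eta * G.
Given: A = 1.55 m^2, eta = 0.16, G = 1064 W/m^2
P = 1.55 * 0.16 * 1064
P = 263.87 W

263.87


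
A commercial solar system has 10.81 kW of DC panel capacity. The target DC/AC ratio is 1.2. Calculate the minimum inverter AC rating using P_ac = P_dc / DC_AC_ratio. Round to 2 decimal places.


The inverter AC capacity is determined by the DC/AC ratio.
Given: P_dc = 10.81 kW, DC/AC ratio = 1.2
P_ac = P_dc / ratio = 10.81 / 1.2
P_ac = 9.01 kW

9.01


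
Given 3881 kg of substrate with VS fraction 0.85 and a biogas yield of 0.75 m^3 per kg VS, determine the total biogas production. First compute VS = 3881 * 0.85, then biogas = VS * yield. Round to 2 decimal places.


Compute volatile solids:
  VS = mass * VS_fraction = 3881 * 0.85 = 3298.85 kg
Calculate biogas volume:
  Biogas = VS * specific_yield = 3298.85 * 0.75
  Biogas = 2474.14 m^3

2474.14


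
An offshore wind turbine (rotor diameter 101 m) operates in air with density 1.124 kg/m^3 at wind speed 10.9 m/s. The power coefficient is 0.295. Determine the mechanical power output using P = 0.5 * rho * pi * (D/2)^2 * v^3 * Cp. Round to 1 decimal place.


Step 1 -- Compute swept area:
  A = pi * (D/2)^2 = pi * (101/2)^2 = 8011.85 m^2
Step 2 -- Apply wind power equation:
  P = 0.5 * rho * A * v^3 * Cp
  v^3 = 10.9^3 = 1295.029
  P = 0.5 * 1.124 * 8011.85 * 1295.029 * 0.295
  P = 1720166.4 W

1720166.4


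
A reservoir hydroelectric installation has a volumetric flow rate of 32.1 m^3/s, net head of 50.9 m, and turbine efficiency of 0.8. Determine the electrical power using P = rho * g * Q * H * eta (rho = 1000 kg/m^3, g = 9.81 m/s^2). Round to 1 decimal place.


Apply the hydropower formula P = rho * g * Q * H * eta
rho * g = 1000 * 9.81 = 9810.0
P = 9810.0 * 32.1 * 50.9 * 0.8
P = 12822768.7 W

12822768.7


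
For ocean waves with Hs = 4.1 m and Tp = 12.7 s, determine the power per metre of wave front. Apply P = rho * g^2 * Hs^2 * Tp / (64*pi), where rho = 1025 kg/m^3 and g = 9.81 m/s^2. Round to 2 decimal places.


Apply wave power formula:
  g^2 = 9.81^2 = 96.2361
  Hs^2 = 4.1^2 = 16.81
  Numerator = rho * g^2 * Hs^2 * Tp = 1025 * 96.2361 * 16.81 * 12.7 = 21058785.19
  Denominator = 64 * pi = 201.0619
  P = 21058785.19 / 201.0619 = 104737.80 W/m

104737.80


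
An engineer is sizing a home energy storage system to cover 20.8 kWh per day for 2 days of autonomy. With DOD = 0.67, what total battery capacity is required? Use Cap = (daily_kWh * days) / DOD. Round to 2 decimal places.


Total energy needed = daily * days = 20.8 * 2 = 41.6 kWh
Account for depth of discharge:
  Cap = total_energy / DOD = 41.6 / 0.67
  Cap = 62.09 kWh

62.09


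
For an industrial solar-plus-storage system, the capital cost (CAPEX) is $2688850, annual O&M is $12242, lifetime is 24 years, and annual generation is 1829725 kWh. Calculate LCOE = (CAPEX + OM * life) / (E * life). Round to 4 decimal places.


Total cost = CAPEX + OM * lifetime = 2688850 + 12242 * 24 = 2688850 + 293808 = 2982658
Total generation = annual * lifetime = 1829725 * 24 = 43913400 kWh
LCOE = 2982658 / 43913400
LCOE = 0.0679 $/kWh

0.0679


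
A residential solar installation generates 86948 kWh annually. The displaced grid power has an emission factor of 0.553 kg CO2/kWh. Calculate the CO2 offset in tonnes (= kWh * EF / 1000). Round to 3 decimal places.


CO2 offset in kg = generation * emission_factor
CO2 offset = 86948 * 0.553 = 48082.24 kg
Convert to tonnes:
  CO2 offset = 48082.24 / 1000 = 48.082 tonnes

48.082


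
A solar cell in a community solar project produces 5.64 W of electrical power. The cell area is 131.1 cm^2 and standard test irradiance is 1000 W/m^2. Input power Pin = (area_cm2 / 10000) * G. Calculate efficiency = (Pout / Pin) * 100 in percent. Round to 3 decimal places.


First compute the input power:
  Pin = area_cm2 / 10000 * G = 131.1 / 10000 * 1000 = 13.11 W
Then compute efficiency:
  Efficiency = (Pout / Pin) * 100 = (5.64 / 13.11) * 100
  Efficiency = 43.021%

43.021


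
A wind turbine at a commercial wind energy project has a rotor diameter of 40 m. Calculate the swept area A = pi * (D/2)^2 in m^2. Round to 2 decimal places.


Compute the rotor radius:
  r = D / 2 = 40 / 2 = 20.0 m
Calculate swept area:
  A = pi * r^2 = pi * 20.0^2
  A = 1256.64 m^2

1256.64


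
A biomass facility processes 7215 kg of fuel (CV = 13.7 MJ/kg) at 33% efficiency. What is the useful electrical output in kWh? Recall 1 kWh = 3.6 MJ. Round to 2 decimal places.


Total energy = mass * CV = 7215 * 13.7 = 98845.5 MJ
Useful energy = total * eta = 98845.5 * 0.33 = 32619.02 MJ
Convert to kWh: 32619.02 / 3.6
Useful energy = 9060.84 kWh

9060.84


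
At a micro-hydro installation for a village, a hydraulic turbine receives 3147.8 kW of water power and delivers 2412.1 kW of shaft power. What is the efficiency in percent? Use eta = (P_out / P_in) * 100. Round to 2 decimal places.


Turbine efficiency = (output power / input power) * 100
eta = (2412.1 / 3147.8) * 100
eta = 76.63%

76.63


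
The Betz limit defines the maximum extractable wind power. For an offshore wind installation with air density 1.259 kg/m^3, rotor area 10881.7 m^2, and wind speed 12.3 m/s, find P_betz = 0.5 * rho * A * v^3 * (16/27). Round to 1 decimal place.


The Betz coefficient Cp_max = 16/27 = 0.5926
v^3 = 12.3^3 = 1860.867
P_betz = 0.5 * rho * A * v^3 * Cp_max
P_betz = 0.5 * 1.259 * 10881.7 * 1860.867 * 0.5926
P_betz = 7553774.8 W

7553774.8


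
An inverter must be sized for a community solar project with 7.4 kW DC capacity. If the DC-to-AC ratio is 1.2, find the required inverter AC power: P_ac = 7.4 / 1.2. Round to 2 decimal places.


The inverter AC capacity is determined by the DC/AC ratio.
Given: P_dc = 7.4 kW, DC/AC ratio = 1.2
P_ac = P_dc / ratio = 7.4 / 1.2
P_ac = 6.17 kW

6.17


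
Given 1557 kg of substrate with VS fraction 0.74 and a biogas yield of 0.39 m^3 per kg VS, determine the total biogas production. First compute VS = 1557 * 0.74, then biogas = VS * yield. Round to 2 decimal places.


Compute volatile solids:
  VS = mass * VS_fraction = 1557 * 0.74 = 1152.18 kg
Calculate biogas volume:
  Biogas = VS * specific_yield = 1152.18 * 0.39
  Biogas = 449.35 m^3

449.35


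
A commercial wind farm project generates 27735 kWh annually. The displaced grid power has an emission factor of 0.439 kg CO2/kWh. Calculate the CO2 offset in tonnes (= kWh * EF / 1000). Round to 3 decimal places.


CO2 offset in kg = generation * emission_factor
CO2 offset = 27735 * 0.439 = 12175.67 kg
Convert to tonnes:
  CO2 offset = 12175.67 / 1000 = 12.176 tonnes

12.176


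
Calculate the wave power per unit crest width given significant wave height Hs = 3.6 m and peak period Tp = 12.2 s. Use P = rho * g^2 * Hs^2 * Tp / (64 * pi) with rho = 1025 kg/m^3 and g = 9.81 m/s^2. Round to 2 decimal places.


Apply wave power formula:
  g^2 = 9.81^2 = 96.2361
  Hs^2 = 3.6^2 = 12.96
  Numerator = rho * g^2 * Hs^2 * Tp = 1025 * 96.2361 * 12.96 * 12.2 = 15596484.3
  Denominator = 64 * pi = 201.0619
  P = 15596484.3 / 201.0619 = 77570.55 W/m

77570.55


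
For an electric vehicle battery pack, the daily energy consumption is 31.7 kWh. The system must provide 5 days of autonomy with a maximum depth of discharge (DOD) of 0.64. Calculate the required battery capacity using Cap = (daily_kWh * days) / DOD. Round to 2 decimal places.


Total energy needed = daily * days = 31.7 * 5 = 158.5 kWh
Account for depth of discharge:
  Cap = total_energy / DOD = 158.5 / 0.64
  Cap = 247.66 kWh

247.66


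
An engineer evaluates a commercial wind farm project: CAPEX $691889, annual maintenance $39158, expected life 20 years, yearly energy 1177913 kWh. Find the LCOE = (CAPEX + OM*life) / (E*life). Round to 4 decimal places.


Total cost = CAPEX + OM * lifetime = 691889 + 39158 * 20 = 691889 + 783160 = 1475049
Total generation = annual * lifetime = 1177913 * 20 = 23558260 kWh
LCOE = 1475049 / 23558260
LCOE = 0.0626 $/kWh

0.0626


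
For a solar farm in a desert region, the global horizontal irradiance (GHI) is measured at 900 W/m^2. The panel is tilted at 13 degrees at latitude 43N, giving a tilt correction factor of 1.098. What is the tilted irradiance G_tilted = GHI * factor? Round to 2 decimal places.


Identify the given values:
  GHI = 900 W/m^2, tilt correction factor = 1.098
Apply the formula G_tilted = GHI * factor:
  G_tilted = 900 * 1.098
  G_tilted = 988.20 W/m^2

988.20


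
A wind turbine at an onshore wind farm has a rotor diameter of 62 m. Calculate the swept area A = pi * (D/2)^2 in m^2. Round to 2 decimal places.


Compute the rotor radius:
  r = D / 2 = 62 / 2 = 31.0 m
Calculate swept area:
  A = pi * r^2 = pi * 31.0^2
  A = 3019.07 m^2

3019.07


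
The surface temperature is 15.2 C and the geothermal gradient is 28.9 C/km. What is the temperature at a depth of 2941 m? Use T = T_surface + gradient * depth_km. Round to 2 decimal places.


Convert depth to km: 2941 / 1000 = 2.941 km
Temperature increase = gradient * depth_km = 28.9 * 2.941 = 84.99 C
Temperature at depth = T_surface + delta_T = 15.2 + 84.99
T = 100.19 C

100.19


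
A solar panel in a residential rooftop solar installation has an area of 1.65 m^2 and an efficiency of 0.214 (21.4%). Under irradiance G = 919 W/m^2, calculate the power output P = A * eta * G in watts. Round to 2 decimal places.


Use the solar power formula P = A * eta * G.
Given: A = 1.65 m^2, eta = 0.214, G = 919 W/m^2
P = 1.65 * 0.214 * 919
P = 324.50 W

324.50


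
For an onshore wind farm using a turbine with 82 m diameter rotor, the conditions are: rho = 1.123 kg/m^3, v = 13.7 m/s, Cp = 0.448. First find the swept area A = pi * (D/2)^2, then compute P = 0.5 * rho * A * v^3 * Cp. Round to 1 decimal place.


Step 1 -- Compute swept area:
  A = pi * (D/2)^2 = pi * (82/2)^2 = 5281.02 m^2
Step 2 -- Apply wind power equation:
  P = 0.5 * rho * A * v^3 * Cp
  v^3 = 13.7^3 = 2571.353
  P = 0.5 * 1.123 * 5281.02 * 2571.353 * 0.448
  P = 3415915.1 W

3415915.1


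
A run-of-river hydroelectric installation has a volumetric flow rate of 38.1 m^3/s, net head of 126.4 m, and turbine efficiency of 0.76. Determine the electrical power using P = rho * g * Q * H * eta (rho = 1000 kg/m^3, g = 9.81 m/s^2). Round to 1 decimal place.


Apply the hydropower formula P = rho * g * Q * H * eta
rho * g = 1000 * 9.81 = 9810.0
P = 9810.0 * 38.1 * 126.4 * 0.76
P = 35904976.7 W

35904976.7


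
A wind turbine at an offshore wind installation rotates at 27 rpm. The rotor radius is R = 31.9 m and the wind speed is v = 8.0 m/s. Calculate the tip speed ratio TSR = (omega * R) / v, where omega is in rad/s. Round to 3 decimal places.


Convert rotational speed to rad/s:
  omega = 27 * 2 * pi / 60 = 2.8274 rad/s
Compute tip speed:
  v_tip = omega * R = 2.8274 * 31.9 = 90.195 m/s
Tip speed ratio:
  TSR = v_tip / v_wind = 90.195 / 8.0 = 11.274

11.274


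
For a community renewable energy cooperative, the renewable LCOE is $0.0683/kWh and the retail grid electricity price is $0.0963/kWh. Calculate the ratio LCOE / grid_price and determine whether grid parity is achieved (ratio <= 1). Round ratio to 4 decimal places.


Compare LCOE to grid price:
  LCOE = $0.0683/kWh, Grid price = $0.0963/kWh
  Ratio = LCOE / grid_price = 0.0683 / 0.0963 = 0.7092
  Grid parity achieved (ratio <= 1)? yes

0.7092


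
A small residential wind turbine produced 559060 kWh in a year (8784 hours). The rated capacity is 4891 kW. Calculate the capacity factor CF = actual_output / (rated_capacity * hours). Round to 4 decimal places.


Capacity factor = actual output / maximum possible output
Maximum possible = rated * hours = 4891 * 8784 = 42962544 kWh
CF = 559060 / 42962544
CF = 0.0130

0.0130


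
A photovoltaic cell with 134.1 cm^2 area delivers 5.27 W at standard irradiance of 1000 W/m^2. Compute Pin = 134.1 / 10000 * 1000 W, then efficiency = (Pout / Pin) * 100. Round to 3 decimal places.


First compute the input power:
  Pin = area_cm2 / 10000 * G = 134.1 / 10000 * 1000 = 13.41 W
Then compute efficiency:
  Efficiency = (Pout / Pin) * 100 = (5.27 / 13.41) * 100
  Efficiency = 39.299%

39.299


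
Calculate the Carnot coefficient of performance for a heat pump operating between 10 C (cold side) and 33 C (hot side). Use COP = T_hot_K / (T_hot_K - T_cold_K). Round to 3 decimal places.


Convert to Kelvin:
  T_hot = 33 + 273.15 = 306.15 K
  T_cold = 10 + 273.15 = 283.15 K
Apply Carnot COP formula:
  COP = T_hot_K / (T_hot_K - T_cold_K) = 306.15 / 23.0
  COP = 13.311

13.311


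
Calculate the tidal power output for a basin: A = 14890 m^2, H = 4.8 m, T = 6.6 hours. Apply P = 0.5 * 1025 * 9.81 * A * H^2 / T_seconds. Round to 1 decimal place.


Convert period to seconds: T = 6.6 * 3600 = 23760.0 s
H^2 = 4.8^2 = 23.04
P = 0.5 * rho * g * A * H^2 / T
P = 0.5 * 1025 * 9.81 * 14890 * 23.04 / 23760.0
P = 72592.8 W

72592.8


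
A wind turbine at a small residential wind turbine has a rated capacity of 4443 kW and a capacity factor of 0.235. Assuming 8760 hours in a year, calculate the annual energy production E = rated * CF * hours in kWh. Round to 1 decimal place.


Annual energy = rated_kW * capacity_factor * hours_per_year
Given: P_rated = 4443 kW, CF = 0.235, hours = 8760
E = 4443 * 0.235 * 8760
E = 9146359.8 kWh

9146359.8


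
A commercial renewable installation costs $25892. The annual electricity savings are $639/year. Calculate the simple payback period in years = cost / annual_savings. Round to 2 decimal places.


Simple payback period = initial cost / annual savings
Payback = 25892 / 639
Payback = 40.52 years

40.52


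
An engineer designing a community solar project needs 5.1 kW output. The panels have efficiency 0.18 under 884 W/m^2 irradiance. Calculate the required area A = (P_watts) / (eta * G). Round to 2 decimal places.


Convert target power to watts: P = 5.1 * 1000 = 5100.0 W
Compute denominator: eta * G = 0.18 * 884 = 159.12
Required area A = P / (eta * G) = 5100.0 / 159.12
A = 32.05 m^2

32.05


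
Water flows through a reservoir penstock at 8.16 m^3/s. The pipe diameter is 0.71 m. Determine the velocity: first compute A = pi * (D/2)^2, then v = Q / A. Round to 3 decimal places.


Compute pipe cross-sectional area:
  A = pi * (D/2)^2 = pi * (0.71/2)^2 = 0.3959 m^2
Calculate velocity:
  v = Q / A = 8.16 / 0.3959
  v = 20.610 m/s

20.610


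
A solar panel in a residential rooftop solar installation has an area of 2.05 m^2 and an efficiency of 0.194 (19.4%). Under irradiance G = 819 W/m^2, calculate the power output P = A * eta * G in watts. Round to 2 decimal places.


Use the solar power formula P = A * eta * G.
Given: A = 2.05 m^2, eta = 0.194, G = 819 W/m^2
P = 2.05 * 0.194 * 819
P = 325.72 W

325.72


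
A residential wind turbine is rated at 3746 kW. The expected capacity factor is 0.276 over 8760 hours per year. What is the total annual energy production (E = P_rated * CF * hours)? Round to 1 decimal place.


Annual energy = rated_kW * capacity_factor * hours_per_year
Given: P_rated = 3746 kW, CF = 0.276, hours = 8760
E = 3746 * 0.276 * 8760
E = 9056929.0 kWh

9056929.0


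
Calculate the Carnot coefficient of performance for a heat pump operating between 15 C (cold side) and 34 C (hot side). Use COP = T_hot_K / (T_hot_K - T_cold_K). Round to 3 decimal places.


Convert to Kelvin:
  T_hot = 34 + 273.15 = 307.15 K
  T_cold = 15 + 273.15 = 288.15 K
Apply Carnot COP formula:
  COP = T_hot_K / (T_hot_K - T_cold_K) = 307.15 / 19.0
  COP = 16.166

16.166


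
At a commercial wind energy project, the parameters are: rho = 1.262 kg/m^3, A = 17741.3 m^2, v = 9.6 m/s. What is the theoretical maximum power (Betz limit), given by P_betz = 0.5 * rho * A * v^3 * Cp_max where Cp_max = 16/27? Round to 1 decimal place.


The Betz coefficient Cp_max = 16/27 = 0.5926
v^3 = 9.6^3 = 884.736
P_betz = 0.5 * rho * A * v^3 * Cp_max
P_betz = 0.5 * 1.262 * 17741.3 * 884.736 * 0.5926
P_betz = 5869278.5 W

5869278.5


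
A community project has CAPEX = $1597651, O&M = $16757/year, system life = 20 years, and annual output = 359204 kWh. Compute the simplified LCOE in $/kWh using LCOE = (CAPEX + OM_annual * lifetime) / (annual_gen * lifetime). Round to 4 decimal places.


Total cost = CAPEX + OM * lifetime = 1597651 + 16757 * 20 = 1597651 + 335140 = 1932791
Total generation = annual * lifetime = 359204 * 20 = 7184080 kWh
LCOE = 1932791 / 7184080
LCOE = 0.2690 $/kWh

0.2690


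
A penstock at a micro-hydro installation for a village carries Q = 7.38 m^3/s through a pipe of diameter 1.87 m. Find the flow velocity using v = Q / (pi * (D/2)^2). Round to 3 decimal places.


Compute pipe cross-sectional area:
  A = pi * (D/2)^2 = pi * (1.87/2)^2 = 2.7465 m^2
Calculate velocity:
  v = Q / A = 7.38 / 2.7465
  v = 2.687 m/s

2.687


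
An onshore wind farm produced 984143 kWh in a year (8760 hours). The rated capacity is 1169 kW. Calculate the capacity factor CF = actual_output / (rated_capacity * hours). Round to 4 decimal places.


Capacity factor = actual output / maximum possible output
Maximum possible = rated * hours = 1169 * 8760 = 10240440 kWh
CF = 984143 / 10240440
CF = 0.0961

0.0961


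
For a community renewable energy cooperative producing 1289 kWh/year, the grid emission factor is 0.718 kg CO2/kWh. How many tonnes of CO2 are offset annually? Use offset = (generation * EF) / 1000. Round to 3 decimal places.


CO2 offset in kg = generation * emission_factor
CO2 offset = 1289 * 0.718 = 925.5 kg
Convert to tonnes:
  CO2 offset = 925.5 / 1000 = 0.926 tonnes

0.926


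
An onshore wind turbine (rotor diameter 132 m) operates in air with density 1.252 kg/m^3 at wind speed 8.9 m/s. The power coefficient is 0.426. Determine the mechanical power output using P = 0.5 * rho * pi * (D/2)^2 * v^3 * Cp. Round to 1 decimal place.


Step 1 -- Compute swept area:
  A = pi * (D/2)^2 = pi * (132/2)^2 = 13684.78 m^2
Step 2 -- Apply wind power equation:
  P = 0.5 * rho * A * v^3 * Cp
  v^3 = 8.9^3 = 704.969
  P = 0.5 * 1.252 * 13684.78 * 704.969 * 0.426
  P = 2572715.1 W

2572715.1


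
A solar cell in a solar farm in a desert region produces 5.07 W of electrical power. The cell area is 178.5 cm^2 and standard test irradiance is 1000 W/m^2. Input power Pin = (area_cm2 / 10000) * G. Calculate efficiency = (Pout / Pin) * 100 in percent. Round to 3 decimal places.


First compute the input power:
  Pin = area_cm2 / 10000 * G = 178.5 / 10000 * 1000 = 17.85 W
Then compute efficiency:
  Efficiency = (Pout / Pin) * 100 = (5.07 / 17.85) * 100
  Efficiency = 28.403%

28.403


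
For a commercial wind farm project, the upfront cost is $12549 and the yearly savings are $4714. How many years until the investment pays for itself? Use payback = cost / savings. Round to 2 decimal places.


Simple payback period = initial cost / annual savings
Payback = 12549 / 4714
Payback = 2.66 years

2.66


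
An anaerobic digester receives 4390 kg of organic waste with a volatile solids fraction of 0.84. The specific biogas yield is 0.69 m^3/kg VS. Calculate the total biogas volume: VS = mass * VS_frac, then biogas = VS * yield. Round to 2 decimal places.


Compute volatile solids:
  VS = mass * VS_fraction = 4390 * 0.84 = 3687.6 kg
Calculate biogas volume:
  Biogas = VS * specific_yield = 3687.6 * 0.69
  Biogas = 2544.44 m^3

2544.44


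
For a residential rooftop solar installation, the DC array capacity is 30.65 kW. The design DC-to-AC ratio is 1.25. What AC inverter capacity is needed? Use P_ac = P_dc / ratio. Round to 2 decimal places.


The inverter AC capacity is determined by the DC/AC ratio.
Given: P_dc = 30.65 kW, DC/AC ratio = 1.25
P_ac = P_dc / ratio = 30.65 / 1.25
P_ac = 24.52 kW

24.52


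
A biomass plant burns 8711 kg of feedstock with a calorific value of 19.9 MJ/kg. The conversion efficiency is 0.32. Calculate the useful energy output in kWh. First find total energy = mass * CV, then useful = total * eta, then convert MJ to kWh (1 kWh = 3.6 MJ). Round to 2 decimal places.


Total energy = mass * CV = 8711 * 19.9 = 173348.9 MJ
Useful energy = total * eta = 173348.9 * 0.32 = 55471.65 MJ
Convert to kWh: 55471.65 / 3.6
Useful energy = 15408.79 kWh

15408.79


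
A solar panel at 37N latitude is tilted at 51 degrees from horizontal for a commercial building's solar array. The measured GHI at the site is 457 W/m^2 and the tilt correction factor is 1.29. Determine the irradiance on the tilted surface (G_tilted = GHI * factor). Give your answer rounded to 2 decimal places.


Identify the given values:
  GHI = 457 W/m^2, tilt correction factor = 1.29
Apply the formula G_tilted = GHI * factor:
  G_tilted = 457 * 1.29
  G_tilted = 589.53 W/m^2

589.53


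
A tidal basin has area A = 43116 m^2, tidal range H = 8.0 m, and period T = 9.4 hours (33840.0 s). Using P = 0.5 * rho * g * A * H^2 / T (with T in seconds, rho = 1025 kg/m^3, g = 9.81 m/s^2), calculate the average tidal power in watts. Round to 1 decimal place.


Convert period to seconds: T = 9.4 * 3600 = 33840.0 s
H^2 = 8.0^2 = 64.0
P = 0.5 * rho * g * A * H^2 / T
P = 0.5 * 1025 * 9.81 * 43116 * 64.0 / 33840.0
P = 409968.9 W

409968.9


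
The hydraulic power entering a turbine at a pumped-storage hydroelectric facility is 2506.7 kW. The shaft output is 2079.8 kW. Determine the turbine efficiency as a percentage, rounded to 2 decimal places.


Turbine efficiency = (output power / input power) * 100
eta = (2079.8 / 2506.7) * 100
eta = 82.97%

82.97


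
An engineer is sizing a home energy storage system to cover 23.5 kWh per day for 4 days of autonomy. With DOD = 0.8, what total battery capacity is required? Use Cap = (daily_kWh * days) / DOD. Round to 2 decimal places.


Total energy needed = daily * days = 23.5 * 4 = 94.0 kWh
Account for depth of discharge:
  Cap = total_energy / DOD = 94.0 / 0.8
  Cap = 117.50 kWh

117.50


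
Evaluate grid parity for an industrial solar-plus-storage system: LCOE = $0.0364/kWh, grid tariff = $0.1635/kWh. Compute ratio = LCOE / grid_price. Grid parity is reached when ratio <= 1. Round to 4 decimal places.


Compare LCOE to grid price:
  LCOE = $0.0364/kWh, Grid price = $0.1635/kWh
  Ratio = LCOE / grid_price = 0.0364 / 0.1635 = 0.2226
  Grid parity achieved (ratio <= 1)? yes

0.2226


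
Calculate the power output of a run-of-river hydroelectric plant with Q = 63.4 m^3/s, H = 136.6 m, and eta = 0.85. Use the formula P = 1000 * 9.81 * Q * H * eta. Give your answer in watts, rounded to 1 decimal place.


Apply the hydropower formula P = rho * g * Q * H * eta
rho * g = 1000 * 9.81 = 9810.0
P = 9810.0 * 63.4 * 136.6 * 0.85
P = 72215078.9 W

72215078.9


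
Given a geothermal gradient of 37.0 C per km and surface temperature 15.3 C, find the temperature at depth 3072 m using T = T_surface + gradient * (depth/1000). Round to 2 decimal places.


Convert depth to km: 3072 / 1000 = 3.072 km
Temperature increase = gradient * depth_km = 37.0 * 3.072 = 113.66 C
Temperature at depth = T_surface + delta_T = 15.3 + 113.66
T = 128.96 C

128.96


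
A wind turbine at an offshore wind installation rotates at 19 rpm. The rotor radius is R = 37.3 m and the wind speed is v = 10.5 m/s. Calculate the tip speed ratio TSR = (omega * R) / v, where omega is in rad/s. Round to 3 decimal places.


Convert rotational speed to rad/s:
  omega = 19 * 2 * pi / 60 = 1.9897 rad/s
Compute tip speed:
  v_tip = omega * R = 1.9897 * 37.3 = 74.215 m/s
Tip speed ratio:
  TSR = v_tip / v_wind = 74.215 / 10.5 = 7.068

7.068


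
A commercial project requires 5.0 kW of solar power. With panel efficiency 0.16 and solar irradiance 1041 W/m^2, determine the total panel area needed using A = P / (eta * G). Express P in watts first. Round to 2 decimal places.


Convert target power to watts: P = 5.0 * 1000 = 5000.0 W
Compute denominator: eta * G = 0.16 * 1041 = 166.56
Required area A = P / (eta * G) = 5000.0 / 166.56
A = 30.02 m^2

30.02


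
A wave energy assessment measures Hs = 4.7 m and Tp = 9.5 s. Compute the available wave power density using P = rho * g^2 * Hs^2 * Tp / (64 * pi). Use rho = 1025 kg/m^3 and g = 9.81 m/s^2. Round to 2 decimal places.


Apply wave power formula:
  g^2 = 9.81^2 = 96.2361
  Hs^2 = 4.7^2 = 22.09
  Numerator = rho * g^2 * Hs^2 * Tp = 1025 * 96.2361 * 22.09 * 9.5 = 20700517.43
  Denominator = 64 * pi = 201.0619
  P = 20700517.43 / 201.0619 = 102955.93 W/m

102955.93


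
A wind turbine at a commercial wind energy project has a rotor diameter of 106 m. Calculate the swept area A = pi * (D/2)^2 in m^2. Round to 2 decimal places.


Compute the rotor radius:
  r = D / 2 = 106 / 2 = 53.0 m
Calculate swept area:
  A = pi * r^2 = pi * 53.0^2
  A = 8824.73 m^2

8824.73


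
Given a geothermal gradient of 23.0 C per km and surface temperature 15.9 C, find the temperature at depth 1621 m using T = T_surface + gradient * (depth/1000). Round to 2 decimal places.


Convert depth to km: 1621 / 1000 = 1.621 km
Temperature increase = gradient * depth_km = 23.0 * 1.621 = 37.28 C
Temperature at depth = T_surface + delta_T = 15.9 + 37.28
T = 53.18 C

53.18


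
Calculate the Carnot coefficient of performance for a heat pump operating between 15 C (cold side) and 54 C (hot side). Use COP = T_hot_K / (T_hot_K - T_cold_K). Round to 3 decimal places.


Convert to Kelvin:
  T_hot = 54 + 273.15 = 327.15 K
  T_cold = 15 + 273.15 = 288.15 K
Apply Carnot COP formula:
  COP = T_hot_K / (T_hot_K - T_cold_K) = 327.15 / 39.0
  COP = 8.388

8.388


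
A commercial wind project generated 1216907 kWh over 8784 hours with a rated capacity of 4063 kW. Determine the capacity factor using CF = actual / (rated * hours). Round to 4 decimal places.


Capacity factor = actual output / maximum possible output
Maximum possible = rated * hours = 4063 * 8784 = 35689392 kWh
CF = 1216907 / 35689392
CF = 0.0341

0.0341


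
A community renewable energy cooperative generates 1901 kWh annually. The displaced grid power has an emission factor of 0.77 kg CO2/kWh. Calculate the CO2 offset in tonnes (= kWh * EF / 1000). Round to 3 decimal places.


CO2 offset in kg = generation * emission_factor
CO2 offset = 1901 * 0.77 = 1463.77 kg
Convert to tonnes:
  CO2 offset = 1463.77 / 1000 = 1.464 tonnes

1.464


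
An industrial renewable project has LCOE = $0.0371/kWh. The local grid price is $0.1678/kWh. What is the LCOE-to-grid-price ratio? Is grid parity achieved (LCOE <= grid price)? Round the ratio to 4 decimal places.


Compare LCOE to grid price:
  LCOE = $0.0371/kWh, Grid price = $0.1678/kWh
  Ratio = LCOE / grid_price = 0.0371 / 0.1678 = 0.2211
  Grid parity achieved (ratio <= 1)? yes

0.2211


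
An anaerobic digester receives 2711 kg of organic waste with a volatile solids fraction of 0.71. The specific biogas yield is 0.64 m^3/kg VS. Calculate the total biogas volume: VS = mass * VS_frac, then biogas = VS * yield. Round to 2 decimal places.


Compute volatile solids:
  VS = mass * VS_fraction = 2711 * 0.71 = 1924.81 kg
Calculate biogas volume:
  Biogas = VS * specific_yield = 1924.81 * 0.64
  Biogas = 1231.88 m^3

1231.88


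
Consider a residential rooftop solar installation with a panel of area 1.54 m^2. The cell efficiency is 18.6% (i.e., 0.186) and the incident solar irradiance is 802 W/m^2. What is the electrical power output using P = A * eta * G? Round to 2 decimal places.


Use the solar power formula P = A * eta * G.
Given: A = 1.54 m^2, eta = 0.186, G = 802 W/m^2
P = 1.54 * 0.186 * 802
P = 229.72 W

229.72


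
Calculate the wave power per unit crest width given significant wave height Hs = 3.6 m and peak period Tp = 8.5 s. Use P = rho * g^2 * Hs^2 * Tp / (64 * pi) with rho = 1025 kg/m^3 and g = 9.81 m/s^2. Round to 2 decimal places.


Apply wave power formula:
  g^2 = 9.81^2 = 96.2361
  Hs^2 = 3.6^2 = 12.96
  Numerator = rho * g^2 * Hs^2 * Tp = 1025 * 96.2361 * 12.96 * 8.5 = 10866403.0
  Denominator = 64 * pi = 201.0619
  P = 10866403.0 / 201.0619 = 54045.05 W/m

54045.05


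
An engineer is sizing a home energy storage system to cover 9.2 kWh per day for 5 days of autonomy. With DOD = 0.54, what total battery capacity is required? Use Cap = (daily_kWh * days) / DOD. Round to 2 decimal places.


Total energy needed = daily * days = 9.2 * 5 = 46.0 kWh
Account for depth of discharge:
  Cap = total_energy / DOD = 46.0 / 0.54
  Cap = 85.19 kWh

85.19


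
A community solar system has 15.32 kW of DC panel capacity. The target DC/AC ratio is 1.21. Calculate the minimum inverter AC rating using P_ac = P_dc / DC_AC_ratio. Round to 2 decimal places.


The inverter AC capacity is determined by the DC/AC ratio.
Given: P_dc = 15.32 kW, DC/AC ratio = 1.21
P_ac = P_dc / ratio = 15.32 / 1.21
P_ac = 12.66 kW

12.66


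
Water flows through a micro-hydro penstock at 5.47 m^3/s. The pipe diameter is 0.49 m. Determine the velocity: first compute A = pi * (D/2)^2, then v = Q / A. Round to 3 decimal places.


Compute pipe cross-sectional area:
  A = pi * (D/2)^2 = pi * (0.49/2)^2 = 0.1886 m^2
Calculate velocity:
  v = Q / A = 5.47 / 0.1886
  v = 29.007 m/s

29.007


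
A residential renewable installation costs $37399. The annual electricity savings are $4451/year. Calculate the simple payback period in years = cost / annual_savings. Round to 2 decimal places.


Simple payback period = initial cost / annual savings
Payback = 37399 / 4451
Payback = 8.40 years

8.40


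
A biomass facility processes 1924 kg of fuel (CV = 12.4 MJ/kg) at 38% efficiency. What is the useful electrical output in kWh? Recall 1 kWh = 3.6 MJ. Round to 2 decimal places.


Total energy = mass * CV = 1924 * 12.4 = 23857.6 MJ
Useful energy = total * eta = 23857.6 * 0.38 = 9065.89 MJ
Convert to kWh: 9065.89 / 3.6
Useful energy = 2518.30 kWh

2518.30


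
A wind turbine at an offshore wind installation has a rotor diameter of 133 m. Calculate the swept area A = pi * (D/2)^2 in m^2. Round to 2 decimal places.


Compute the rotor radius:
  r = D / 2 = 133 / 2 = 66.5 m
Calculate swept area:
  A = pi * r^2 = pi * 66.5^2
  A = 13892.91 m^2

13892.91
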